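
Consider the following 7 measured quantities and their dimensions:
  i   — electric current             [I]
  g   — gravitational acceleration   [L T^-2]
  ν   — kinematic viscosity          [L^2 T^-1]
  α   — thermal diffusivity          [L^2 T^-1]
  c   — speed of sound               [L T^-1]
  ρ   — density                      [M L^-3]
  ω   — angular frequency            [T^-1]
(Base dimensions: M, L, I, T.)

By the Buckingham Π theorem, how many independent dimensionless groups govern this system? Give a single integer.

3

Exponent matrix [M,L,I,T] × [i,g,ν,α,c,ρ,ω]:
  M: [ 0  0  0  0  0  1  0]
  L: [ 0  1  2  2  1 -3  0]
  I: [ 1  0  0  0  0  0  0]
  T: [ 0 -2 -1 -1 -1  0 -1]
RREF → pivots at {i,g,ν,ρ} ⇒ r = 4
7 vars − rank 4 = 3 Π groups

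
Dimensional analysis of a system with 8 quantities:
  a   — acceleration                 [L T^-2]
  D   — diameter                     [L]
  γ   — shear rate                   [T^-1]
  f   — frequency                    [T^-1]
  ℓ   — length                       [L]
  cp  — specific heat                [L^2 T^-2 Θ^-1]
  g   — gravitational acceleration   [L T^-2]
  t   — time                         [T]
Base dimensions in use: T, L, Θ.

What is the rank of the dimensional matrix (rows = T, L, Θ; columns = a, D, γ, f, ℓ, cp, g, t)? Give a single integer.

Exponent matrix [T,L,Θ] × [a,D,γ,f,ℓ,cp,g,t]:
  T: [-2  0 -1 -1  0 -2 -2  1]
  L: [ 1  1  0  0  1  2  1  0]
  Θ: [ 0  0  0  0  0 -1  0  0]
Row reduction gives pivot columns a,D,cp; rank = 3

3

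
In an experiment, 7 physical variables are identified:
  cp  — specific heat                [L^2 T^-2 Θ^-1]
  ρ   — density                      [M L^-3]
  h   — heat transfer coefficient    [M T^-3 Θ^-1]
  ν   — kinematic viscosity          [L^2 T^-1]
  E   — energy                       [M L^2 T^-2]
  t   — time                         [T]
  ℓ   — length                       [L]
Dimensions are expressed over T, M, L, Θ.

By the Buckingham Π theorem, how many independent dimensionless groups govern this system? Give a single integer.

Write exponents as rows T,M,L,Θ / cols cp,ρ,h,ν,E,t,ℓ:
  T: [-2  0 -3 -1 -2  1  0]
  M: [ 0  1  1  0  1  0  0]
  L: [ 2 -3  0  2  2  0  1]
  Θ: [-1  0 -1  0  0  0  0]
Echelon form has 4 nonzero rows (pivots: cp,ρ,h,ν)
n=7, r=4 ⇒ 3 dimensionless groups

3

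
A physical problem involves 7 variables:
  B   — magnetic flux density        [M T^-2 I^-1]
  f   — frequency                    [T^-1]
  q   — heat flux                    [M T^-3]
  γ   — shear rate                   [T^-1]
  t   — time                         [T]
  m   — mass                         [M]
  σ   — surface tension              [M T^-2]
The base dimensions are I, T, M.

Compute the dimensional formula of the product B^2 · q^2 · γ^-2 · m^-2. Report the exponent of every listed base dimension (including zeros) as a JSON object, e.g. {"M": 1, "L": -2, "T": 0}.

{"I": -2, "T": -8, "M": 2}

Write exponents as rows I,T,M / cols B,f,q,γ,t,m,σ:
  I: [-1  0  0  0  0  0  0]
  T: [-2 -1 -3 -1  1  0 -2]
  M: [ 1  0  1  0  0  1  1]
  [I]: (2)·-1+(2)·0+(-2)·0+(-2)·0 = -2
  [T]: (2)·-2+(2)·-3+(-2)·-1+(-2)·0 = -8
  [M]: (2)·1+(2)·1+(-2)·0+(-2)·1 = 2
⇒ I^-2 T^-8 M^2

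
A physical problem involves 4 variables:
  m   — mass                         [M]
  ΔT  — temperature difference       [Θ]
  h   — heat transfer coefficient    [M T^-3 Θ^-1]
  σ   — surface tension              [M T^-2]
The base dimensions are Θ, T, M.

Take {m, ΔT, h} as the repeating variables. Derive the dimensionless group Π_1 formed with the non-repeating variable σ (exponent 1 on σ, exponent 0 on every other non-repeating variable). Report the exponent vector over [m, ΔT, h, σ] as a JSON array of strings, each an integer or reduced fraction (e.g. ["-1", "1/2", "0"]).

Exponent matrix [Θ,T,M] × [m,ΔT,h,σ]:
  Θ: [ 0  1 -1  0]
  T: [ 0  0 -3 -2]
  M: [ 1  0  1  1]
Echelon form has 3 nonzero rows (pivots: m,ΔT,h)
Repeat: m,ΔT,h; free: σ
RREF:
  r0: [   1    0    0  1/3]
  r1: [   0    1    0  2/3]
  r2: [   0    0    1  2/3]
Fix exponent of σ at 1; solve each RREF row for its pivot's exponent:
  r0: exp(m) + (1/3)·1 = 0 ⇒ exp(m) = -1/3
  r1: exp(ΔT) + (2/3)·1 = 0 ⇒ exp(ΔT) = -2/3
  r2: exp(h) + (2/3)·1 = 0 ⇒ exp(h) = -2/3
Π_1 = m^(-1/3) · ΔT^(-2/3) · h^(-2/3) · σ

["-1/3", "-2/3", "-2/3", "1"]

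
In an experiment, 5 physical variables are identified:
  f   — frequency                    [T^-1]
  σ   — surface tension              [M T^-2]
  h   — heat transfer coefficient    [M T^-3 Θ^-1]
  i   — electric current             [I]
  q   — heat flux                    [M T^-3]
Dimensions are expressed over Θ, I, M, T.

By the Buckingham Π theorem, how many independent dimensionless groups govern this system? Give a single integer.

Write exponents as rows Θ,I,M,T / cols f,σ,h,i,q:
  Θ: [ 0  0 -1  0  0]
  I: [ 0  0  0  1  0]
  M: [ 0  1  1  0  1]
  T: [-1 -2 -3  0 -3]
RREF → pivots at {f,σ,h,i} ⇒ r = 4
n=5, r=4 ⇒ 1 dimensionless group

1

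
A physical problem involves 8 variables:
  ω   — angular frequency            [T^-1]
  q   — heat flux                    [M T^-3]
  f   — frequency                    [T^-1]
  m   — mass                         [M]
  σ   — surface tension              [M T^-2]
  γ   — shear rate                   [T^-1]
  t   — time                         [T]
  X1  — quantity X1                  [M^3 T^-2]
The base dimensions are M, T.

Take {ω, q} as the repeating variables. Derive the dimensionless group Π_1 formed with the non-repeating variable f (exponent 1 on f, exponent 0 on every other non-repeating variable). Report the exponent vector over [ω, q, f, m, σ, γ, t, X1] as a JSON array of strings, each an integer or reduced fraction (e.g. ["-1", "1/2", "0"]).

Write exponents as rows M,T / cols ω,q,f,m,σ,γ,t,X1:
  M: [ 0  1  0  1  1  0  0  3]
  T: [-1 -3 -1  0 -2 -1  1 -2]
Row reduction gives pivot columns ω,q; rank = 2
Pivot set = {ω,q}, free = {f,m,σ,γ,t,X1}
RREF:
  r0: [   1    0    1   -3   -1    1   -1   -7]
  r1: [   0    1    0    1    1    0    0    3]
Fix exponent of f at 1, m at 0, σ at 0, γ at 0, t at 0, X1 at 0; solve each RREF row for its pivot's exponent:
  r0: exp(ω) + (1)·1 = 0 ⇒ exp(ω) = -1
  r1: exp(q) + (0)·1 = 0 ⇒ exp(q) = 0
Π_1 = ω^-1 · f

["-1", "0", "1", "0", "0", "0", "0", "0"]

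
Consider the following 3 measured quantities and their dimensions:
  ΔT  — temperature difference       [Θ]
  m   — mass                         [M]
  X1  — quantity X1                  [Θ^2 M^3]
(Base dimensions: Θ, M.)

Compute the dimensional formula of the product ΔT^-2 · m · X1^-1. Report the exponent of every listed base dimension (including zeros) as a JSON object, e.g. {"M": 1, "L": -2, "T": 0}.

Write exponents as rows Θ,M / cols ΔT,m,X1:
  Θ: [ 1  0  2]
  M: [ 0  1  3]
  [Θ]: (-2)·1+(1)·0+(-1)·2 = -4
  [M]: (-2)·0+(1)·1+(-1)·3 = -2
⇒ Θ^-4 M^-2

{"Θ": -4, "M": -2}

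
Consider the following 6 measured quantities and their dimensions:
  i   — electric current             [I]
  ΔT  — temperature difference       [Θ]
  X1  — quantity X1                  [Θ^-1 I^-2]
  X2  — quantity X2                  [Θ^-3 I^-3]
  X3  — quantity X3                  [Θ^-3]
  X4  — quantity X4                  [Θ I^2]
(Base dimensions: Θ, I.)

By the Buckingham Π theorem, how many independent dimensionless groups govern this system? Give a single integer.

4

Dimensional matrix (Θ×I by i×ΔT×X1×X2×X3×X4):
  Θ: [ 0  1 -1 -3 -3  1]
  I: [ 1  0 -2 -3  0  2]
RREF → pivots at {i,ΔT} ⇒ r = 2
Π count = n − r = 6 − 2 = 4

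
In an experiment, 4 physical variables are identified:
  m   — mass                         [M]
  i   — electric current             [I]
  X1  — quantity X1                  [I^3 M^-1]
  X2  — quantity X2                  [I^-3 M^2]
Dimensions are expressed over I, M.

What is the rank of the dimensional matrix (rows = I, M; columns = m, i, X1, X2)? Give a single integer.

2

Dimensional matrix (I×M by m×i×X1×X2):
  I: [ 0  1  3 -3]
  M: [ 1  0 -1  2]
Echelon form has 2 nonzero rows (pivots: m,i)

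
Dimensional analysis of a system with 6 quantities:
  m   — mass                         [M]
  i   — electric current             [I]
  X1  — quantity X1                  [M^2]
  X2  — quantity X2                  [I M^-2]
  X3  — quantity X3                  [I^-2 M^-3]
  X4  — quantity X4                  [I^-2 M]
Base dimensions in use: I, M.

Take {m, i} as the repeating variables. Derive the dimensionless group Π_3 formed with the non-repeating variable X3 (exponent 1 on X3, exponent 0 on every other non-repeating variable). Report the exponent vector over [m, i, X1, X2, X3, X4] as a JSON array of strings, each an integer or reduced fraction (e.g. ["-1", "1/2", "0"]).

Write exponents as rows I,M / cols m,i,X1,X2,X3,X4:
  I: [ 0  1  0  1 -2 -2]
  M: [ 1  0  2 -2 -3  1]
RREF → pivots at {m,i} ⇒ r = 2
Repeat: m,i; free: X1,X2,X3,X4
RREF:
  r0: [   1    0    2   -2   -3    1]
  r1: [   0    1    0    1   -2   -2]
Fix exponent of X3 at 1, X1 at 0, X2 at 0, X4 at 0; solve each RREF row for its pivot's exponent:
  r0: exp(m) + (-3)·1 = 0 ⇒ exp(m) = 3
  r1: exp(i) + (-2)·1 = 0 ⇒ exp(i) = 2
Π_3 = m^3 · i^2 · X3

["3", "2", "0", "0", "1", "0"]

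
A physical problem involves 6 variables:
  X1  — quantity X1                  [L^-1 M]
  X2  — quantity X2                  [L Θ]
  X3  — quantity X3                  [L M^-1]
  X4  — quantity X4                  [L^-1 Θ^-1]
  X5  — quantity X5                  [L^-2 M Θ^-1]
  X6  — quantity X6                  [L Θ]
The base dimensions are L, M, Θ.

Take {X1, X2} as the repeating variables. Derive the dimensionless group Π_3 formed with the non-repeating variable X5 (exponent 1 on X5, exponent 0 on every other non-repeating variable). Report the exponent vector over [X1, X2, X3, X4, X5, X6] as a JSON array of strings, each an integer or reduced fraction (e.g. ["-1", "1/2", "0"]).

Write exponents as rows L,M,Θ / cols X1,X2,X3,X4,X5,X6:
  L: [-1  1  1 -1 -2  1]
  M: [ 1  0 -1  0  1  0]
  Θ: [ 0  1  0 -1 -1  1]
RREF → pivots at {X1,X2} ⇒ r = 2
Pivot set = {X1,X2}, free = {X3,X4,X5,X6}
RREF:
  r0: [   1    0   -1    0    1    0]
  r1: [   0    1    0   -1   -1    1]
  r2: [   0    0    0    0    0    0]
Fix exponent of X5 at 1, X3 at 0, X4 at 0, X6 at 0; solve each RREF row for its pivot's exponent:
  r0: exp(X1) + (1)·1 = 0 ⇒ exp(X1) = -1
  r1: exp(X2) + (-1)·1 = 0 ⇒ exp(X2) = 1
Π_3 = X1^-1 · X2 · X5

["-1", "1", "0", "0", "1", "0"]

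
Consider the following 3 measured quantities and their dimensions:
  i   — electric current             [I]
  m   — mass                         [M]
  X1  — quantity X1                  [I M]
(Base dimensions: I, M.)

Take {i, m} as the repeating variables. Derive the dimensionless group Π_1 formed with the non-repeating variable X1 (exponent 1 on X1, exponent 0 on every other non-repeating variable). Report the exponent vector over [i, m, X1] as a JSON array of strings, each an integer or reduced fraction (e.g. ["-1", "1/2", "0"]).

Exponent matrix [I,M] × [i,m,X1]:
  I: [ 1  0  1]
  M: [ 0  1  1]
Row reduction gives pivot columns i,m; rank = 2
Repeat: i,m; free: X1
RREF:
  r0: [   1    0    1]
  r1: [   0    1    1]
Fix exponent of X1 at 1; solve each RREF row for its pivot's exponent:
  r0: exp(i) + (1)·1 = 0 ⇒ exp(i) = -1
  r1: exp(m) + (1)·1 = 0 ⇒ exp(m) = -1
Π_1 = i^-1 · m^-1 · X1

["-1", "-1", "1"]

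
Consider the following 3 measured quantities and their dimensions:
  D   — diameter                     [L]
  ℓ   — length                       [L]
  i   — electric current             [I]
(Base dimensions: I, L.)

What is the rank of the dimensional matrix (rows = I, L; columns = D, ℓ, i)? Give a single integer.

2

Dimensional matrix (I×L by D×ℓ×i):
  I: [ 0  0  1]
  L: [ 1  1  0]
Echelon form has 2 nonzero rows (pivots: D,i)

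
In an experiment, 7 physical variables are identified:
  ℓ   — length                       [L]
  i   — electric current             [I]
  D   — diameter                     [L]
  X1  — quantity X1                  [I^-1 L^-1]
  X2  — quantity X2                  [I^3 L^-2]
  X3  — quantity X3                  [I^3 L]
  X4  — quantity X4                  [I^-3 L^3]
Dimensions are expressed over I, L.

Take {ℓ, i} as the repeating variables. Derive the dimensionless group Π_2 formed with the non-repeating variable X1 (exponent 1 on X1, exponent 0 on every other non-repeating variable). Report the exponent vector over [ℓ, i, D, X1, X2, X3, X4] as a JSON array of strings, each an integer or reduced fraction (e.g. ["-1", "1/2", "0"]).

Dimensional matrix (I×L by ℓ×i×D×X1×X2×X3×X4):
  I: [ 0  1  0 -1  3  3 -3]
  L: [ 1  0  1 -1 -2  1  3]
Row reduction gives pivot columns ℓ,i; rank = 2
Repeat: ℓ,i; free: D,X1,X2,X3,X4
RREF:
  r0: [   1    0    1   -1   -2    1    3]
  r1: [   0    1    0   -1    3    3   -3]
Fix exponent of X1 at 1, D at 0, X2 at 0, X3 at 0, X4 at 0; solve each RREF row for its pivot's exponent:
  r0: exp(ℓ) + (-1)·1 = 0 ⇒ exp(ℓ) = 1
  r1: exp(i) + (-1)·1 = 0 ⇒ exp(i) = 1
Π_2 = ℓ · i · X1

["1", "1", "0", "1", "0", "0", "0"]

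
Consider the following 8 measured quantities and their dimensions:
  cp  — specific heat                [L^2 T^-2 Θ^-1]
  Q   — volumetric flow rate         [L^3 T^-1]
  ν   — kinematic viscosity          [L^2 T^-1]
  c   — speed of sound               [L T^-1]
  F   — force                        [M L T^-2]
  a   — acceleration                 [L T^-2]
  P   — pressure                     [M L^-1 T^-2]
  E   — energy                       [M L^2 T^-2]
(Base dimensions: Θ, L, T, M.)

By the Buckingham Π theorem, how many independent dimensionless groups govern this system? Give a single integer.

Write exponents as rows Θ,L,T,M / cols cp,Q,ν,c,F,a,P,E:
  Θ: [-1  0  0  0  0  0  0  0]
  L: [ 2  3  2  1  1  1 -1  2]
  T: [-2 -1 -1 -1 -2 -2 -2 -2]
  M: [ 0  0  0  0  1  0  1  1]
Row reduction gives pivot columns cp,Q,ν,F; rank = 4
8 vars − rank 4 = 4 Π groups

4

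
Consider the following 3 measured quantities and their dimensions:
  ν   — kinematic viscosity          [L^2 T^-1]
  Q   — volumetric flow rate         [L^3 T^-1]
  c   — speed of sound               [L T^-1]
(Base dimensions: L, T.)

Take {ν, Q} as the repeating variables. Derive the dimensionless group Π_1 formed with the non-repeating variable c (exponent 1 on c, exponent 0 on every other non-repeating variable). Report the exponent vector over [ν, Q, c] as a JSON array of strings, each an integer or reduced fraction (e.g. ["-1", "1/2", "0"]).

["-2", "1", "1"]

Dimensional matrix (L×T by ν×Q×c):
  L: [ 2  3  1]
  T: [-1 -1 -1]
Echelon form has 2 nonzero rows (pivots: ν,Q)
Pivot set = {ν,Q}, free = {c}
RREF:
  r0: [   1    0    2]
  r1: [   0    1   -1]
Fix exponent of c at 1; solve each RREF row for its pivot's exponent:
  r0: exp(ν) + (2)·1 = 0 ⇒ exp(ν) = -2
  r1: exp(Q) + (-1)·1 = 0 ⇒ exp(Q) = 1
Π_1 = ν^-2 · Q · c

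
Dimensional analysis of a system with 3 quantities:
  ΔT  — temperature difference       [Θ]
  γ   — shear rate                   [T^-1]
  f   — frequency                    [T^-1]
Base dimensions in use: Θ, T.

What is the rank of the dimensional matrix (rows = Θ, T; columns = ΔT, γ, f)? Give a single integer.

Write exponents as rows Θ,T / cols ΔT,γ,f:
  Θ: [ 1  0  0]
  T: [ 0 -1 -1]
Row reduction gives pivot columns ΔT,γ; rank = 2

2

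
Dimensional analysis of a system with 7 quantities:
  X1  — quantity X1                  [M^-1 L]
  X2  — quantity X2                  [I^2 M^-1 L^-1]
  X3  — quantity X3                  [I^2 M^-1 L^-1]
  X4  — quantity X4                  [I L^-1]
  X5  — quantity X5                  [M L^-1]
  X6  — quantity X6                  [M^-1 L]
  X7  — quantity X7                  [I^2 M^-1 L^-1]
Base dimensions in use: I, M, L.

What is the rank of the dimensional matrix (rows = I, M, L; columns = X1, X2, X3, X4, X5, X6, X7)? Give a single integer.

Write exponents as rows I,M,L / cols X1,X2,X3,X4,X5,X6,X7:
  I: [ 0  2  2  1  0  0  2]
  M: [-1 -1 -1  0  1 -1 -1]
  L: [ 1 -1 -1 -1 -1  1 -1]
RREF → pivots at {X1,X2} ⇒ r = 2

2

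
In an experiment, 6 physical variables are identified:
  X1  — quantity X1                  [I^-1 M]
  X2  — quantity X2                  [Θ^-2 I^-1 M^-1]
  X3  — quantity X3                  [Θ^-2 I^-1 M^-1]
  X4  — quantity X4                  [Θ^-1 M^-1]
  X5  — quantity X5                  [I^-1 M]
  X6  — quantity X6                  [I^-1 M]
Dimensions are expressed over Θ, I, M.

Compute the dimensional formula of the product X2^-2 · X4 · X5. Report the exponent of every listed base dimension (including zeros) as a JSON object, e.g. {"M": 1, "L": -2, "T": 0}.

{"Θ": 3, "I": 1, "M": 2}

Write exponents as rows Θ,I,M / cols X1,X2,X3,X4,X5,X6:
  Θ: [ 0 -2 -2 -1  0  0]
  I: [-1 -1 -1  0 -1 -1]
  M: [ 1 -1 -1 -1  1  1]
  [Θ]: (-2)·-2+(1)·-1+(1)·0 = 3
  [I]: (-2)·-1+(1)·0+(1)·-1 = 1
  [M]: (-2)·-1+(1)·-1+(1)·1 = 2
⇒ Θ^3 I M^2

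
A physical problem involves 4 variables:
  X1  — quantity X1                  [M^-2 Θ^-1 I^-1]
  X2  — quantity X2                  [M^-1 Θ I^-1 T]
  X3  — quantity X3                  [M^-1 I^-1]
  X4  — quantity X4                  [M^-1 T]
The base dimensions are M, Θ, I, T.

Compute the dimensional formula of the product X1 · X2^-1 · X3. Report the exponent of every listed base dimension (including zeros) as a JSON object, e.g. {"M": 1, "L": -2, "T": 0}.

Exponent matrix [M,Θ,I,T] × [X1,X2,X3,X4]:
  M: [-2 -1 -1 -1]
  Θ: [-1  1  0  0]
  I: [-1 -1 -1  0]
  T: [ 0  1  0  1]
  [M]: (1)·-2+(-1)·-1+(1)·-1 = -2
  [Θ]: (1)·-1+(-1)·1+(1)·0 = -2
  [I]: (1)·-1+(-1)·-1+(1)·-1 = -1
  [T]: (1)·0+(-1)·1+(1)·0 = -1
⇒ M^-2 Θ^-2 I^-1 T^-1

{"M": -2, "Θ": -2, "I": -1, "T": -1}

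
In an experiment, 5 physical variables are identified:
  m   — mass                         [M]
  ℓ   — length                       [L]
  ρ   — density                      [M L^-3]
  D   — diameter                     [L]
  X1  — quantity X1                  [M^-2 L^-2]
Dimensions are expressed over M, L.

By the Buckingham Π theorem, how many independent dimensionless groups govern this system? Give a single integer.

3

Exponent matrix [M,L] × [m,ℓ,ρ,D,X1]:
  M: [ 1  0  1  0 -2]
  L: [ 0  1 -3  1 -2]
Echelon form has 2 nonzero rows (pivots: m,ℓ)
n=5, r=2 ⇒ 3 dimensionless groups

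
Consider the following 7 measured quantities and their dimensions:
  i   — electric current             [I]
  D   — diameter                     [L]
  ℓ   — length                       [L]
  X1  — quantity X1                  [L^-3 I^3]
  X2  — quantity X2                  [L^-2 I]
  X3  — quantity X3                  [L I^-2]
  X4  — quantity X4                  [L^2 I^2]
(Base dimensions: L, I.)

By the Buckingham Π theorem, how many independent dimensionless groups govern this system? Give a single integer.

5

Write exponents as rows L,I / cols i,D,ℓ,X1,X2,X3,X4:
  L: [ 0  1  1 -3 -2  1  2]
  I: [ 1  0  0  3  1 -2  2]
Row reduction gives pivot columns i,D; rank = 2
n=7, r=2 ⇒ 5 dimensionless groups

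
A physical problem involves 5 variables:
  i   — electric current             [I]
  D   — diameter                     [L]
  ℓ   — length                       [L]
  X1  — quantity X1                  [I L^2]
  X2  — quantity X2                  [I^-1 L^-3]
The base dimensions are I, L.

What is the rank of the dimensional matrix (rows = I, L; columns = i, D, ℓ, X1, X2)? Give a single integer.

Write exponents as rows I,L / cols i,D,ℓ,X1,X2:
  I: [ 1  0  0  1 -1]
  L: [ 0  1  1  2 -3]
RREF → pivots at {i,D} ⇒ r = 2

2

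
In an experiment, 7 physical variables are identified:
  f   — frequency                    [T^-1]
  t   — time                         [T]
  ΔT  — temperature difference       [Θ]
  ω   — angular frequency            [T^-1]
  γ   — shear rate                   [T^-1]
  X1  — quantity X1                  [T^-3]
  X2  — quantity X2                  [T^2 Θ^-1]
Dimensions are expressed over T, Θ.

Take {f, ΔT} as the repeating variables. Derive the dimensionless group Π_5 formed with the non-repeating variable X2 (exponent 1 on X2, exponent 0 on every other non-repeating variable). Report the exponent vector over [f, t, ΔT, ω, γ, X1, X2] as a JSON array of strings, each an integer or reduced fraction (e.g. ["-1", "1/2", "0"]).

["2", "0", "1", "0", "0", "0", "1"]

Write exponents as rows T,Θ / cols f,t,ΔT,ω,γ,X1,X2:
  T: [-1  1  0 -1 -1 -3  2]
  Θ: [ 0  0  1  0  0  0 -1]
Row reduction gives pivot columns f,ΔT; rank = 2
Pivot set = {f,ΔT}, free = {t,ω,γ,X1,X2}
RREF:
  r0: [   1   -1    0    1    1    3   -2]
  r1: [   0    0    1    0    0    0   -1]
Fix exponent of X2 at 1, t at 0, ω at 0, γ at 0, X1 at 0; solve each RREF row for its pivot's exponent:
  r0: exp(f) + (-2)·1 = 0 ⇒ exp(f) = 2
  r1: exp(ΔT) + (-1)·1 = 0 ⇒ exp(ΔT) = 1
Π_5 = f^2 · ΔT · X2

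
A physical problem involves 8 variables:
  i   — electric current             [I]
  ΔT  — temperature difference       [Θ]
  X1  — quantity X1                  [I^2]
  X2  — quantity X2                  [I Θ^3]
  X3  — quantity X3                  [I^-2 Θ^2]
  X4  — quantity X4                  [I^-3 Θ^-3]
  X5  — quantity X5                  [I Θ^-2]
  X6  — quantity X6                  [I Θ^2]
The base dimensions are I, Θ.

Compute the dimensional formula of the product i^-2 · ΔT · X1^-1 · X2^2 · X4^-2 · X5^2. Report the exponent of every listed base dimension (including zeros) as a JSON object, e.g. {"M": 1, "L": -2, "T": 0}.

Write exponents as rows I,Θ / cols i,ΔT,X1,X2,X3,X4,X5,X6:
  I: [ 1  0  2  1 -2 -3  1  1]
  Θ: [ 0  1  0  3  2 -3 -2  2]
  [I]: (-2)·1+(1)·0+(-1)·2+(2)·1+(-2)·-3+(2)·1 = 6
  [Θ]: (-2)·0+(1)·1+(-1)·0+(2)·3+(-2)·-3+(2)·-2 = 9
⇒ I^6 Θ^9

{"I": 6, "Θ": 9}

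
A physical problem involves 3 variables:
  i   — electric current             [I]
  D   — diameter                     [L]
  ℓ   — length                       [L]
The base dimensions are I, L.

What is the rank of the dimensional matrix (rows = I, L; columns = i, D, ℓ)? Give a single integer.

2

Write exponents as rows I,L / cols i,D,ℓ:
  I: [ 1  0  0]
  L: [ 0  1  1]
Row reduction gives pivot columns i,D; rank = 2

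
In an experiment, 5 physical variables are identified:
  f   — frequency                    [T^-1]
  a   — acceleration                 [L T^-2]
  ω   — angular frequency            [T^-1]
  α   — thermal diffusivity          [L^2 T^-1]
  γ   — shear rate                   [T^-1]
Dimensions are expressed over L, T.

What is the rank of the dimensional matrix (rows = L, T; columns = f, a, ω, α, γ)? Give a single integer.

2

Dimensional matrix (L×T by f×a×ω×α×γ):
  L: [ 0  1  0  2  0]
  T: [-1 -2 -1 -1 -1]
Echelon form has 2 nonzero rows (pivots: f,a)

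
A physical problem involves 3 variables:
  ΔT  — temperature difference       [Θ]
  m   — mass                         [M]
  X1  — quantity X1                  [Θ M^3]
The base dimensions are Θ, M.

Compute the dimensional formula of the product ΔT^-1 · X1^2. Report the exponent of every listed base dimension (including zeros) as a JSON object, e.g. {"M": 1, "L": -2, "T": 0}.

{"Θ": 1, "M": 6}

Write exponents as rows Θ,M / cols ΔT,m,X1:
  Θ: [ 1  0  1]
  M: [ 0  1  3]
  [Θ]: (-1)·1+(2)·1 = 1
  [M]: (-1)·0+(2)·3 = 6
⇒ Θ M^6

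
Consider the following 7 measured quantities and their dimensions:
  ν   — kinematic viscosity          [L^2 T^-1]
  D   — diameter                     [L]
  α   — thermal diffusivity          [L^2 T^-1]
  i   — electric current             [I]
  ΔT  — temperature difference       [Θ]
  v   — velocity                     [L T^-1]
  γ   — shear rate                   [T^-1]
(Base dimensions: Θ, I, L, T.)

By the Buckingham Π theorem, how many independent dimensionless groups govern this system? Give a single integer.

3

Dimensional matrix (Θ×I×L×T by ν×D×α×i×ΔT×v×γ):
  Θ: [ 0  0  0  0  1  0  0]
  I: [ 0  0  0  1  0  0  0]
  L: [ 2  1  2  0  0  1  0]
  T: [-1  0 -1  0  0 -1 -1]
Row reduction gives pivot columns ν,D,i,ΔT; rank = 4
Π count = n − r = 7 − 4 = 3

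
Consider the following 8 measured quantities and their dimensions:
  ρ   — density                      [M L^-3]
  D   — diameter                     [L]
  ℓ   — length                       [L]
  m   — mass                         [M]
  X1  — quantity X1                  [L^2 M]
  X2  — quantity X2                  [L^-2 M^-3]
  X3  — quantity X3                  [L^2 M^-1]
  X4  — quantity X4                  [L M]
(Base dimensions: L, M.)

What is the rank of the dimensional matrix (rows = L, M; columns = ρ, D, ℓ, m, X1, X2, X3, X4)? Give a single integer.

2

Dimensional matrix (L×M by ρ×D×ℓ×m×X1×X2×X3×X4):
  L: [-3  1  1  0  2 -2  2  1]
  M: [ 1  0  0  1  1 -3 -1  1]
Echelon form has 2 nonzero rows (pivots: ρ,D)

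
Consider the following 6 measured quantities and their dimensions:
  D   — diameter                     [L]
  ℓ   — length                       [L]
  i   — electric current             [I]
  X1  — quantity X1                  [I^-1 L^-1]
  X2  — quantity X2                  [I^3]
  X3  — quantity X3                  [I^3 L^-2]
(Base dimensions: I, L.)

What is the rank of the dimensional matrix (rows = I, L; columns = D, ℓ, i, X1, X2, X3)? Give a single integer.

Exponent matrix [I,L] × [D,ℓ,i,X1,X2,X3]:
  I: [ 0  0  1 -1  3  3]
  L: [ 1  1  0 -1  0 -2]
Row reduction gives pivot columns D,i; rank = 2

2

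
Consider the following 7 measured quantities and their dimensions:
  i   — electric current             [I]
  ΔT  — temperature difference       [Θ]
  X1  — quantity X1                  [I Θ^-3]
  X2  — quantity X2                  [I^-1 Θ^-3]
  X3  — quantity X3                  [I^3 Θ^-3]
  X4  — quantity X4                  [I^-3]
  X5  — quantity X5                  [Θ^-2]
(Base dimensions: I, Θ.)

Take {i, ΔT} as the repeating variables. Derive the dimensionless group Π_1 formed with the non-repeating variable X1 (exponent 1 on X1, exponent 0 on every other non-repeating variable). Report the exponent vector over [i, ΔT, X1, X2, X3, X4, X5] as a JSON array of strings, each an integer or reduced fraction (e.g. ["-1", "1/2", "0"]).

["-1", "3", "1", "0", "0", "0", "0"]

Write exponents as rows I,Θ / cols i,ΔT,X1,X2,X3,X4,X5:
  I: [ 1  0  1 -1  3 -3  0]
  Θ: [ 0  1 -3 -3 -3  0 -2]
Echelon form has 2 nonzero rows (pivots: i,ΔT)
Repeat: i,ΔT; free: X1,X2,X3,X4,X5
RREF:
  r0: [   1    0    1   -1    3   -3    0]
  r1: [   0    1   -3   -3   -3    0   -2]
Fix exponent of X1 at 1, X2 at 0, X3 at 0, X4 at 0, X5 at 0; solve each RREF row for its pivot's exponent:
  r0: exp(i) + (1)·1 = 0 ⇒ exp(i) = -1
  r1: exp(ΔT) + (-3)·1 = 0 ⇒ exp(ΔT) = 3
Π_1 = i^-1 · ΔT^3 · X1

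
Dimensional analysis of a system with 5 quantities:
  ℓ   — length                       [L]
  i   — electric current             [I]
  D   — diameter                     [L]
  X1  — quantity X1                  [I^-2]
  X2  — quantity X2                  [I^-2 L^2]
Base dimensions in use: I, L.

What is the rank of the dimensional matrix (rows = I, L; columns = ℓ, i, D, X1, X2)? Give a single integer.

2

Exponent matrix [I,L] × [ℓ,i,D,X1,X2]:
  I: [ 0  1  0 -2 -2]
  L: [ 1  0  1  0  2]
Echelon form has 2 nonzero rows (pivots: ℓ,i)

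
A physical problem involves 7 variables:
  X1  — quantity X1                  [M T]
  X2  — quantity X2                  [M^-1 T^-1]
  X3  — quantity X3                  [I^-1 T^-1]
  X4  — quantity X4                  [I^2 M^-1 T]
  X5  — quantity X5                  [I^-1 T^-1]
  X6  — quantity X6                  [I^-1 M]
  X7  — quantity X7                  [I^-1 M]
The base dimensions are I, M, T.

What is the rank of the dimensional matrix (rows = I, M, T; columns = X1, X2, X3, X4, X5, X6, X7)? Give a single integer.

2

Dimensional matrix (I×M×T by X1×X2×X3×X4×X5×X6×X7):
  I: [ 0  0 -1  2 -1 -1 -1]
  M: [ 1 -1  0 -1  0  1  1]
  T: [ 1 -1 -1  1 -1  0  0]
Row reduction gives pivot columns X1,X3; rank = 2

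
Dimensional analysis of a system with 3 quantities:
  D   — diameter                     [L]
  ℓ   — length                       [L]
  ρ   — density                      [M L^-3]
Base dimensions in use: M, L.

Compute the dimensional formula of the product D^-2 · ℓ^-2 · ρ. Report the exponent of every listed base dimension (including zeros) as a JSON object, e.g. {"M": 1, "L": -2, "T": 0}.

{"M": 1, "L": -7}

Dimensional matrix (M×L by D×ℓ×ρ):
  M: [ 0  0  1]
  L: [ 1  1 -3]
  [M]: (-2)·0+(-2)·0+(1)·1 = 1
  [L]: (-2)·1+(-2)·1+(1)·-3 = -7
⇒ M L^-7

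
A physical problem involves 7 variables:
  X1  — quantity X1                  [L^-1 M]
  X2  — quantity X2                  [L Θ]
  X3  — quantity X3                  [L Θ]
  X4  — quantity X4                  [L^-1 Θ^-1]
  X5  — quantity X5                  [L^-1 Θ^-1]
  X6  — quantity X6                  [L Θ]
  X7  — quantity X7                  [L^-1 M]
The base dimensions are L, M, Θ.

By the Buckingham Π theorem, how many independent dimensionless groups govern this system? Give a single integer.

5

Dimensional matrix (L×M×Θ by X1×X2×X3×X4×X5×X6×X7):
  L: [-1  1  1 -1 -1  1 -1]
  M: [ 1  0  0  0  0  0  1]
  Θ: [ 0  1  1 -1 -1  1  0]
Row reduction gives pivot columns X1,X2; rank = 2
7 vars − rank 2 = 5 Π groups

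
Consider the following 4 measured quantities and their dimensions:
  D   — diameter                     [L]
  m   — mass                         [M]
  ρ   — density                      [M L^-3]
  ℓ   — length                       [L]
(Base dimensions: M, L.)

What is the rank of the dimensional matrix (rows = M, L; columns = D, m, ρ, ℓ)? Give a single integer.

2

Write exponents as rows M,L / cols D,m,ρ,ℓ:
  M: [ 0  1  1  0]
  L: [ 1  0 -3  1]
RREF → pivots at {D,m} ⇒ r = 2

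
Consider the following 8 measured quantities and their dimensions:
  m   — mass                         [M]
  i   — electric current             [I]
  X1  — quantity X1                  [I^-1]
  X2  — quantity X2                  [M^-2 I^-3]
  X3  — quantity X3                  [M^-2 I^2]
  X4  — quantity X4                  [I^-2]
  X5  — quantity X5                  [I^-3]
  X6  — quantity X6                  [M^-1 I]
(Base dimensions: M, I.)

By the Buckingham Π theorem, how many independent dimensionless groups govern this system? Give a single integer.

6

Write exponents as rows M,I / cols m,i,X1,X2,X3,X4,X5,X6:
  M: [ 1  0  0 -2 -2  0  0 -1]
  I: [ 0  1 -1 -3  2 -2 -3  1]
Row reduction gives pivot columns m,i; rank = 2
8 vars − rank 2 = 6 Π groups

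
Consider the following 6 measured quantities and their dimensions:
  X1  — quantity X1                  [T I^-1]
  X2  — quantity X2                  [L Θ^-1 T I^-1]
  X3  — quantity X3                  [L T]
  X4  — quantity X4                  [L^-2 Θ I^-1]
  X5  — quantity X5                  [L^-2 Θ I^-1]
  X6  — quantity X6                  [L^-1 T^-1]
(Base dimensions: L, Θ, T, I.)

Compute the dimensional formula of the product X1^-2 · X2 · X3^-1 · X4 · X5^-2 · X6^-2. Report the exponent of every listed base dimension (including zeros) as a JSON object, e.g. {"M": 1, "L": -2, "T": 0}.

{"L": 4, "Θ": -2, "T": 0, "I": 2}

Exponent matrix [L,Θ,T,I] × [X1,X2,X3,X4,X5,X6]:
  L: [ 0  1  1 -2 -2 -1]
  Θ: [ 0 -1  0  1  1  0]
  T: [ 1  1  1  0  0 -1]
  I: [-1 -1  0 -1 -1  0]
  [L]: (-2)·0+(1)·1+(-1)·1+(1)·-2+(-2)·-2+(-2)·-1 = 4
  [Θ]: (-2)·0+(1)·-1+(-1)·0+(1)·1+(-2)·1+(-2)·0 = -2
  [T]: (-2)·1+(1)·1+(-1)·1+(1)·0+(-2)·0+(-2)·-1 = 0
  [I]: (-2)·-1+(1)·-1+(-1)·0+(1)·-1+(-2)·-1+(-2)·0 = 2
⇒ L^4 Θ^-2 I^2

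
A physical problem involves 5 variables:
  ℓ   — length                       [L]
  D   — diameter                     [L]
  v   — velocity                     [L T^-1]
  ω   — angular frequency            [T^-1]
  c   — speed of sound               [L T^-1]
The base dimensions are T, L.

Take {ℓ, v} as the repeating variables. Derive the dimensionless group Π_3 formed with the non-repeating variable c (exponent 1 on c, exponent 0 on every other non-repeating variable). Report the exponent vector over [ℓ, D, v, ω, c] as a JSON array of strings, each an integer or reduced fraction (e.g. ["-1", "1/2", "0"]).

["0", "0", "-1", "0", "1"]

Dimensional matrix (T×L by ℓ×D×v×ω×c):
  T: [ 0  0 -1 -1 -1]
  L: [ 1  1  1  0  1]
RREF → pivots at {ℓ,v} ⇒ r = 2
Repeat: ℓ,v; free: D,ω,c
RREF:
  r0: [   1    1    0   -1    0]
  r1: [   0    0    1    1    1]
Fix exponent of c at 1, D at 0, ω at 0; solve each RREF row for its pivot's exponent:
  r0: exp(ℓ) + (0)·1 = 0 ⇒ exp(ℓ) = 0
  r1: exp(v) + (1)·1 = 0 ⇒ exp(v) = -1
Π_3 = v^-1 · c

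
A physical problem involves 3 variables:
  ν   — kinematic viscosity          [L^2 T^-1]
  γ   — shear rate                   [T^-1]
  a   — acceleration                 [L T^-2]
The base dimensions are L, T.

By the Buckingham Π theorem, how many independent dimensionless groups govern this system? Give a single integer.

Write exponents as rows L,T / cols ν,γ,a:
  L: [ 2  0  1]
  T: [-1 -1 -2]
RREF → pivots at {ν,γ} ⇒ r = 2
3 vars − rank 2 = 1 Π group

1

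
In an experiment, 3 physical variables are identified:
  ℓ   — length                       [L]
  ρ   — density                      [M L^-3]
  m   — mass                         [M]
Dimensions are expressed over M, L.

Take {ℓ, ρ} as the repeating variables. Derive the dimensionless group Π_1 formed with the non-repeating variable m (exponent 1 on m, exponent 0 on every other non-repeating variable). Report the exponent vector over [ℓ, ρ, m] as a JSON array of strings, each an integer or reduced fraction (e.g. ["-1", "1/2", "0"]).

["-3", "-1", "1"]

Exponent matrix [M,L] × [ℓ,ρ,m]:
  M: [ 0  1  1]
  L: [ 1 -3  0]
Row reduction gives pivot columns ℓ,ρ; rank = 2
Repeat: ℓ,ρ; free: m
RREF:
  r0: [   1    0    3]
  r1: [   0    1    1]
Fix exponent of m at 1; solve each RREF row for its pivot's exponent:
  r0: exp(ℓ) + (3)·1 = 0 ⇒ exp(ℓ) = -3
  r1: exp(ρ) + (1)·1 = 0 ⇒ exp(ρ) = -1
Π_1 = ℓ^-3 · ρ^-1 · m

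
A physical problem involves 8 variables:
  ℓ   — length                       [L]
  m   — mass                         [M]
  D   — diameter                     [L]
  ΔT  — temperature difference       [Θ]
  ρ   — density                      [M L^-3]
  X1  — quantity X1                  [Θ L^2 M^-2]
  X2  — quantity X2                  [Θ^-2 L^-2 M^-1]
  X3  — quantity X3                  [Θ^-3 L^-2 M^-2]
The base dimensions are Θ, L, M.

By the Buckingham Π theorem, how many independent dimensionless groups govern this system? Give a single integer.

Write exponents as rows Θ,L,M / cols ℓ,m,D,ΔT,ρ,X1,X2,X3:
  Θ: [ 0  0  0  1  0  1 -2 -3]
  L: [ 1  0  1  0 -3  2 -2 -2]
  M: [ 0  1  0  0  1 -2 -1 -2]
Echelon form has 3 nonzero rows (pivots: ℓ,m,ΔT)
8 vars − rank 3 = 5 Π groups

5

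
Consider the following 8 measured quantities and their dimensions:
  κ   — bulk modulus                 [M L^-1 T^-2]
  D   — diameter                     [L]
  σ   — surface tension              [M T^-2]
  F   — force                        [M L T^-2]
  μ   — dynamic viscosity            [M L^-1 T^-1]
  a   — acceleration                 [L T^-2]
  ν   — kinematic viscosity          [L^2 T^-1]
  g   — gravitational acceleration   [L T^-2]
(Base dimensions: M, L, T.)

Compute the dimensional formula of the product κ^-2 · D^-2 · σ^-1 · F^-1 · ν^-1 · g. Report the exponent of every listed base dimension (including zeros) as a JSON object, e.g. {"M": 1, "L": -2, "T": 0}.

{"M": -4, "L": -2, "T": 7}

Dimensional matrix (M×L×T by κ×D×σ×F×μ×a×ν×g):
  M: [ 1  0  1  1  1  0  0  0]
  L: [-1  1  0  1 -1  1  2  1]
  T: [-2  0 -2 -2 -1 -2 -1 -2]
  [M]: (-2)·1+(-2)·0+(-1)·1+(-1)·1+(-1)·0+(1)·0 = -4
  [L]: (-2)·-1+(-2)·1+(-1)·0+(-1)·1+(-1)·2+(1)·1 = -2
  [T]: (-2)·-2+(-2)·0+(-1)·-2+(-1)·-2+(-1)·-1+(1)·-2 = 7
⇒ M^-4 L^-2 T^7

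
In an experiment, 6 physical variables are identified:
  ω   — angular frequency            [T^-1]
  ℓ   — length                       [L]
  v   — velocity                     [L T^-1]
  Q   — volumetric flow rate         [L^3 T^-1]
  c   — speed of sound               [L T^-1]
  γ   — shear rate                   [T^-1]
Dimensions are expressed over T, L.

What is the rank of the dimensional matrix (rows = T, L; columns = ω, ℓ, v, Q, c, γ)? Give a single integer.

2

Exponent matrix [T,L] × [ω,ℓ,v,Q,c,γ]:
  T: [-1  0 -1 -1 -1 -1]
  L: [ 0  1  1  3  1  0]
Row reduction gives pivot columns ω,ℓ; rank = 2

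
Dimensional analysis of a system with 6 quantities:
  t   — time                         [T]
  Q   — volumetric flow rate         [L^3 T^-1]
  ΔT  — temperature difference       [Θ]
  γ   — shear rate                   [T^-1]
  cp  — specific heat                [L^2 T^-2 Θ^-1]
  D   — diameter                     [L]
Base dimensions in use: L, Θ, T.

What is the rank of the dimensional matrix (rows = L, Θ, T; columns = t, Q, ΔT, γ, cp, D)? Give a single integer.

Exponent matrix [L,Θ,T] × [t,Q,ΔT,γ,cp,D]:
  L: [ 0  3  0  0  2  1]
  Θ: [ 0  0  1  0 -1  0]
  T: [ 1 -1  0 -1 -2  0]
Row reduction gives pivot columns t,Q,ΔT; rank = 3

3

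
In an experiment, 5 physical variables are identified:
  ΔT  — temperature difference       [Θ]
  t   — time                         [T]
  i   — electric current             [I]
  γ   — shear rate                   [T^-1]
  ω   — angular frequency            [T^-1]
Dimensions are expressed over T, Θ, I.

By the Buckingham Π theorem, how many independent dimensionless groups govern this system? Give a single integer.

Exponent matrix [T,Θ,I] × [ΔT,t,i,γ,ω]:
  T: [ 0  1  0 -1 -1]
  Θ: [ 1  0  0  0  0]
  I: [ 0  0  1  0  0]
RREF → pivots at {ΔT,t,i} ⇒ r = 3
n=5, r=3 ⇒ 2 dimensionless groups

2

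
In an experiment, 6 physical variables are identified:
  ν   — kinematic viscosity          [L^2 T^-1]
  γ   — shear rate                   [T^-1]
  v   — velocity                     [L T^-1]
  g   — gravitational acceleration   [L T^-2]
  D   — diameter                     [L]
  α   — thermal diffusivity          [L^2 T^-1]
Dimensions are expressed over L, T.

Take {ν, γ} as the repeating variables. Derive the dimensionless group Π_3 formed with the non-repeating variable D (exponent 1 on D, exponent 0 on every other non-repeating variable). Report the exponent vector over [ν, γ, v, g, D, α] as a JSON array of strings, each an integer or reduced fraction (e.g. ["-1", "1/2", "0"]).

["-1/2", "1/2", "0", "0", "1", "0"]

Exponent matrix [L,T] × [ν,γ,v,g,D,α]:
  L: [ 2  0  1  1  1  2]
  T: [-1 -1 -1 -2  0 -1]
Row reduction gives pivot columns ν,γ; rank = 2
Repeat: ν,γ; free: v,g,D,α
RREF:
  r0: [   1    0  1/2  1/2  1/2    1]
  r1: [   0    1  1/2  3/2 -1/2    0]
Fix exponent of D at 1, v at 0, g at 0, α at 0; solve each RREF row for its pivot's exponent:
  r0: exp(ν) + (1/2)·1 = 0 ⇒ exp(ν) = -1/2
  r1: exp(γ) + (-1/2)·1 = 0 ⇒ exp(γ) = 1/2
Π_3 = ν^(-1/2) · γ^(1/2) · D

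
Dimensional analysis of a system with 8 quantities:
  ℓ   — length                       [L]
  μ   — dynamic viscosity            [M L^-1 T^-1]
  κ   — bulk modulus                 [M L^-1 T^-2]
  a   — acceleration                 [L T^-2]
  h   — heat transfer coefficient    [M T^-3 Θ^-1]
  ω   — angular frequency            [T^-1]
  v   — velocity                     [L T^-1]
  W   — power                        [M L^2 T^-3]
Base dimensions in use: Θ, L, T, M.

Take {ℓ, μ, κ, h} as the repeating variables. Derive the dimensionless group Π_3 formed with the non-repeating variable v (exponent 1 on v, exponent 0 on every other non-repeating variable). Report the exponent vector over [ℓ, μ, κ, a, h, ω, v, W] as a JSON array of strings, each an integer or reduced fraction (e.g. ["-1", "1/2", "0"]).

["-1", "1", "-1", "0", "0", "0", "1", "0"]

Dimensional matrix (Θ×L×T×M by ℓ×μ×κ×a×h×ω×v×W):
  Θ: [ 0  0  0  0 -1  0  0  0]
  L: [ 1 -1 -1  1  0  0  1  2]
  T: [ 0 -1 -2 -2 -3 -1 -1 -3]
  M: [ 0  1  1  0  1  0  0  1]
Row reduction gives pivot columns ℓ,μ,κ,h; rank = 4
Pivot set = {ℓ,μ,κ,h}, free = {a,ω,v,W}
RREF:
  r0: [   1    0    0    1    0    0    1    3]
  r1: [   0    1    0   -2    0   -1   -1   -1]
  r2: [   0    0    1    2    0    1    1    2]
  r3: [   0    0    0    0    1    0    0    0]
Fix exponent of v at 1, a at 0, ω at 0, W at 0; solve each RREF row for its pivot's exponent:
  r0: exp(ℓ) + (1)·1 = 0 ⇒ exp(ℓ) = -1
  r1: exp(μ) + (-1)·1 = 0 ⇒ exp(μ) = 1
  r2: exp(κ) + (1)·1 = 0 ⇒ exp(κ) = -1
  r3: exp(h) + (0)·1 = 0 ⇒ exp(h) = 0
Π_3 = ℓ^-1 · μ · κ^-1 · v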